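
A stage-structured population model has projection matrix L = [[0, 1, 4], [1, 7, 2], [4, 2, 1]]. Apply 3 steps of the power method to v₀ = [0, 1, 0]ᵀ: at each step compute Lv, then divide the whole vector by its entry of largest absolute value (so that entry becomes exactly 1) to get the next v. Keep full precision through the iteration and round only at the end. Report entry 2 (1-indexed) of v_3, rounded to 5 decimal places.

Lv0 = (1.000000, 7.000000, 2.000000); divide by 7.000000 → v1 = (0.142857, 1.000000, 0.285714)
Lv1 = (2.142857, 7.714286, 2.857143); divide by 7.714286 → v2 = (0.277778, 1.000000, 0.370370)
Lv2 = (2.481481, 8.018519, 3.481481); divide by 8.018519 → v3 = (0.309469, 1.000000, 0.434180)
Requested entry of v3: 433/433 = 1.00000

1.00000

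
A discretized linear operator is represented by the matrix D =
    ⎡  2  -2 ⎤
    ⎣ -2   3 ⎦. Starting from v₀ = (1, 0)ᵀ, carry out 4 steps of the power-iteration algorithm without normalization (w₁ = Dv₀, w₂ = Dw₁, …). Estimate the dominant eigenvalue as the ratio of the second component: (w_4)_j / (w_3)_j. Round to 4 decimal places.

w1 = Dv₀ = (2·1 + (-2)·0; (-2)·1 + 3·0) = (2, -2)
w2 = Dw1 = (2·2 + (-2)·(-2); (-2)·2 + 3·(-2)) = (8, -10)
w3 = Dw2 = (36, -46)
w4 = Dw3 = (164, -210)
Ratio at component: -210 / -46 = 4.5652

4.5652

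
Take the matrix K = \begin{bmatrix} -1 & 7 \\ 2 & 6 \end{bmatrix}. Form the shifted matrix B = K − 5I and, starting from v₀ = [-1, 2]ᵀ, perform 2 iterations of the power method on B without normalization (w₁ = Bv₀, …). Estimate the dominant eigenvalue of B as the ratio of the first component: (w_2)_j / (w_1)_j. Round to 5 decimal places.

-6.00000

B = K − 5I has rows (-6, 7); (2, 1)
w1 = Bv₀ = ((-6)·(-1) + 7·2; 2·(-1) + 1·2) = (20, 0)
w2 = Bw1 = ((-6)·20 + 7·0; 2·20 + 1·0) = (-120, 40)
Ratio: -120/20 = -6.00000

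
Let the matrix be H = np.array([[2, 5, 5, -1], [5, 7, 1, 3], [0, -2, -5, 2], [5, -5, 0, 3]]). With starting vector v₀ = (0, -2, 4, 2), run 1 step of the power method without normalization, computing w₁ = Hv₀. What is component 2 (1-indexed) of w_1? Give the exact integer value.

-4

w1 = Hv₀ = (8, -4, -12, 16)
The requested component of w1 is -4.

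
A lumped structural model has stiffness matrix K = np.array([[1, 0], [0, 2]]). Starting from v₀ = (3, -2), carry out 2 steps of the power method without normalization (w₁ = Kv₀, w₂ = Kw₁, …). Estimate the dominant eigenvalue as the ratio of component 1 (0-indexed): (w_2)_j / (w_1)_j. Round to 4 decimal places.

w1 = Kv₀ = (1·3 + 0·(-2); 0·3 + 2·(-2)) = (3, -4)
w2 = Kw1 = (1·3 + 0·(-4); 0·3 + 2·(-4)) = (3, -8)
Ratio at component: -8 / -4 = 2.0000

λ ≈ 2.0000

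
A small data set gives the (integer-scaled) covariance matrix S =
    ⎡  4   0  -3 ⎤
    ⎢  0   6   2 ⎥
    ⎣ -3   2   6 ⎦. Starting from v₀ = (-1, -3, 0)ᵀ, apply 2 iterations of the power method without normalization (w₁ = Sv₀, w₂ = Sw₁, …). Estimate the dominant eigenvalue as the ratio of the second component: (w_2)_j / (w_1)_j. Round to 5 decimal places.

6.33333

w1 = Sv₀ = (4·(-1) + 0·(-3) + (-3)·0; 0·(-1) + 6·(-3) + 2·0; (-3)·(-1) + 2·(-3) + 6·0) = (-4, -18, -3)
w2 = Sw1 = (4·(-4) + 0·(-18) + (-3)·(-3); 0·(-4) + 6·(-18) + 2·(-3); (-3)·(-4) + 2·(-18) + 6·(-3)) = (-7, -114, -42)
Ratio at component: -114 / -18 = 6.33333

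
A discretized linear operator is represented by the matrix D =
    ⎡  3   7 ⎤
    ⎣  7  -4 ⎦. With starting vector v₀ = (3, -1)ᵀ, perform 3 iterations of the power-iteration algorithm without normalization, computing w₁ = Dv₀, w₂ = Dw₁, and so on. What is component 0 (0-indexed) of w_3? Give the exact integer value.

w1 = Dv₀ = (3·3 + 7·(-1); 7·3 + (-4)·(-1)) = (2, 25)
w2 = Dw1 = (3·2 + 7·25; 7·2 + (-4)·25) = (181, -86)
w3 = Dw2 = (-59, 1611)
The requested component of w3 is -59.

-59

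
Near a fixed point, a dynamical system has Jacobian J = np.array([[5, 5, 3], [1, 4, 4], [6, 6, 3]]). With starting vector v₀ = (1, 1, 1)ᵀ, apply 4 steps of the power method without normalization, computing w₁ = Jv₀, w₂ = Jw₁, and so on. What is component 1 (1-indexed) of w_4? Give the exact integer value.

w1 = Jv₀ = (13, 9, 15)
w2 = Jw1 = (155, 109, 177)
w3 = Jw2 = (1851, 1299, 2115)
w4 = Jw3 = (22095, 15507, 25245)
The requested component of w4 is 22095.

22095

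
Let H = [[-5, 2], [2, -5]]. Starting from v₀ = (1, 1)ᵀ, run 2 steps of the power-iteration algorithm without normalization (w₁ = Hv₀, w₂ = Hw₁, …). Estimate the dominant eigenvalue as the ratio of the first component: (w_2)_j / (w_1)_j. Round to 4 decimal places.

w1 = Hv₀ = ((-5)·1 + 2·1; 2·1 + (-5)·1) = (-3, -3)
w2 = Hw1 = ((-5)·(-3) + 2·(-3); 2·(-3) + (-5)·(-3)) = (9, 9)
Ratio at component: 9 / -3 = -3.0000

λ ≈ -3.0000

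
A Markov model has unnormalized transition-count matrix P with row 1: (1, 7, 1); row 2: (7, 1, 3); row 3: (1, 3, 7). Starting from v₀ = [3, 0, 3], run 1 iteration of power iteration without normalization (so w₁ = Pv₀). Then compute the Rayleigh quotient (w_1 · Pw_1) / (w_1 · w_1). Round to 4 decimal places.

w1 = Pv₀ = (6, 30, 24)
Pw1 = (240, 144, 264)
w1·Pw1 = 6·240 + 30·144 + 24·264 = 12096; w1·w1 = 6·6 + 30·30 + 24·24 = 1512
λ ≈ 12096/1512 = 8.0000

λ ≈ 8.0000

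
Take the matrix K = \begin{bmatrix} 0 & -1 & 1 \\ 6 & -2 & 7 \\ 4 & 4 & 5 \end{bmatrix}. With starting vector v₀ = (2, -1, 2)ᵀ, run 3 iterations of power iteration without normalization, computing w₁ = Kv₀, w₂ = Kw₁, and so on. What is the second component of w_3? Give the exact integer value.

1154

w1 = Kv₀ = (0·2 + (-1)·(-1) + 1·2; 6·2 + (-2)·(-1) + 7·2; 4·2 + 4·(-1) + 5·2) = (3, 28, 14)
w2 = Kw1 = (0·3 + (-1)·28 + 1·14; 6·3 + (-2)·28 + 7·14; 4·3 + 4·28 + 5·14) = (-14, 60, 194)
w3 = Kw2 = (134, 1154, 1154)
The requested component of w3 is 1154.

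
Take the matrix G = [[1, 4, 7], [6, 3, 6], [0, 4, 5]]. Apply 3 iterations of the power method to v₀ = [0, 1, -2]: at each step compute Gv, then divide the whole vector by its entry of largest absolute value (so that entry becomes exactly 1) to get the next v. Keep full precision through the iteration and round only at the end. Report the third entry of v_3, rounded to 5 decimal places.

0.63573

Gv0 = (-10.000000, -9.000000, -6.000000); divide by -10.000000 → v1 = (1.000000, 0.900000, 0.600000)
Gv1 = (8.800000, 12.300000, 6.600000); divide by 12.300000 → v2 = (0.715447, 1.000000, 0.536585)
Gv2 = (8.471545, 10.512195, 6.682927); divide by 10.512195 → v3 = (0.805878, 1.000000, 0.635731)
Requested entry of v3: -822/-1293 = 0.63573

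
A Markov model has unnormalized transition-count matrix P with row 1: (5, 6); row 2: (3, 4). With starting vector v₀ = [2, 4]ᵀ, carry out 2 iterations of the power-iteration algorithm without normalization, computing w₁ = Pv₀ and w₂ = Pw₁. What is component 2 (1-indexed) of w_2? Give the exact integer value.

190

w1 = Pv₀ = (34, 22)
w2 = Pw1 = (302, 190)
The requested component of w2 is 190.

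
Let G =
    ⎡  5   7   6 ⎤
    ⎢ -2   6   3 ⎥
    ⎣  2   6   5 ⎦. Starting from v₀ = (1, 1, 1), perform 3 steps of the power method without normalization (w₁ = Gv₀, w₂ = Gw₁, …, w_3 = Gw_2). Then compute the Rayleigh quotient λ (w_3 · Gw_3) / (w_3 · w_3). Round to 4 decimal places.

w1 = Gv₀ = (18, 7, 13)
w2 = Gw1 = (217, 45, 143)
w3 = Gw2 = (2258, 265, 1419)
Gw3 = (21659, 1331, 13201)
w3·Gw3 = 2258·21659 + 265·1331 + 1419·13201 = 67990956; w3·w3 = 2258·2258 + 265·265 + 1419·1419 = 7182350
λ ≈ 67990956/7182350 = 9.4664

9.4664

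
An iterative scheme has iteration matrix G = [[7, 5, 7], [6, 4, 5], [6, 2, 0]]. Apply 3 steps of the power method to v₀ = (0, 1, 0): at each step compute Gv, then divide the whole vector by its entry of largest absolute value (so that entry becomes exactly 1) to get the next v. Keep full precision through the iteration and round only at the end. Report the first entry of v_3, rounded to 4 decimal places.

1.0000

Gv0 = (5.00000, 4.00000, 2.00000); divide by 5.00000 → v1 = (1.00000, 0.80000, 0.40000)
Gv1 = (13.80000, 11.20000, 7.60000); divide by 13.80000 → v2 = (1.00000, 0.81159, 0.55072)
Gv2 = (14.91304, 12.00000, 7.62319); divide by 14.91304 → v3 = (1.00000, 0.80466, 0.51118)
Requested entry of v3: 1029/1029 = 1.0000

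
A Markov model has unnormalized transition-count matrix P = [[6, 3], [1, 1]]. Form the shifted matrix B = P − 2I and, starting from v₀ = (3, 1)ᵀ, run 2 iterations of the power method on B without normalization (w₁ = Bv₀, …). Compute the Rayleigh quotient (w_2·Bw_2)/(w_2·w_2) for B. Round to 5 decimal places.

4.57171

B = P − 2I has rows (4, 3); (1, -1)
w1 = Bv₀ = (4·3 + 3·1; 1·3 + (-1)·1) = (15, 2)
w2 = Bw1 = (4·15 + 3·2; 1·15 + (-1)·2) = (66, 13)
Bw2 = (303, 53)
w2·Bw2 = 20687; w2·w2 = 4525; μ ≈ 20687/4525 = 4.57171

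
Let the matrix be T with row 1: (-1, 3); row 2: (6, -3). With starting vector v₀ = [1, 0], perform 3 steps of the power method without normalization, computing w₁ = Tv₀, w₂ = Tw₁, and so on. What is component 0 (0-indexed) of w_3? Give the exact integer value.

-91

w1 = Tv₀ = (-1, 6)
w2 = Tw1 = (19, -24)
w3 = Tw2 = (-91, 186)
The requested component of w3 is -91.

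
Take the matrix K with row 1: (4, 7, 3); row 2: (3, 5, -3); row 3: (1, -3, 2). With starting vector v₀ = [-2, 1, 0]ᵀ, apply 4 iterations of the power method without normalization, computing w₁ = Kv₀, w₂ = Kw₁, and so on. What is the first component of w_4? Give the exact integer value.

-638

w1 = Kv₀ = (4·(-2) + 7·1 + 3·0; 3·(-2) + 5·1 + (-3)·0; 1·(-2) + (-3)·1 + 2·0) = (-1, -1, -5)
w2 = Kw1 = (4·(-1) + 7·(-1) + 3·(-5); 3·(-1) + 5·(-1) + (-3)·(-5); 1·(-1) + (-3)·(-1) + 2·(-5)) = (-26, 7, -8)
w3 = Kw2 = (-79, -19, -63)
w4 = Kw3 = (-638, -143, -148)
The requested component of w4 is -638.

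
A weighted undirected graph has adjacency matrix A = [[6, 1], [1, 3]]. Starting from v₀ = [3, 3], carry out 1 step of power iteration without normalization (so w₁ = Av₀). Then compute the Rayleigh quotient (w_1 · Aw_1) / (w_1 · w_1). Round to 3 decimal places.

6.123

w1 = Av₀ = (6·3 + 1·3; 1·3 + 3·3) = (21, 12)
Aw1 = (138, 57)
w1·Aw1 = 21·138 + 12·57 = 3582; w1·w1 = 21·21 + 12·12 = 585
λ ≈ 3582/585 = 6.123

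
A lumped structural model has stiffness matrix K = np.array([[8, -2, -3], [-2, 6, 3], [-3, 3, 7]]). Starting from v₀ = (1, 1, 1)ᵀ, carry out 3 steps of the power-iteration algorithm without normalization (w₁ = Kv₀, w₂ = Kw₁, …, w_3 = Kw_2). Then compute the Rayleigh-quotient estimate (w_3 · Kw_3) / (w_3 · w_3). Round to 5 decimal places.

w1 = Kv₀ = (8·1 + (-2)·1 + (-3)·1; (-2)·1 + 6·1 + 3·1; (-3)·1 + 3·1 + 7·1) = (3, 7, 7)
w2 = Kw1 = (8·3 + (-2)·7 + (-3)·7; (-2)·3 + 6·7 + 3·7; (-3)·3 + 3·7 + 7·7) = (-11, 57, 61)
w3 = Kw2 = (-385, 547, 631)
Kw3 = (-6067, 5945, 7213)
w3·Kw3 = (-385)·(-6067) + 547·5945 + 631·7213 = 10139113; w3·w3 = (-385)·(-385) + 547·547 + 631·631 = 845595
λ ≈ 10139113/845595 = 11.99051

λ ≈ 11.99051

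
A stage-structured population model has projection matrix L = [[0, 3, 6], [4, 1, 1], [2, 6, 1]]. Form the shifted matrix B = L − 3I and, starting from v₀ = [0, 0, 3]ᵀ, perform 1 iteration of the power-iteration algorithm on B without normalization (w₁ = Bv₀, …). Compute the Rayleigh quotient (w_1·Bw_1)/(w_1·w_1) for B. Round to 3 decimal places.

B = L − 3I has rows (-3, 3, 6); (4, -2, 1); (2, 6, -2)
w1 = Bv₀ = (18, 3, -6)
Bw1 = (-81, 60, 66)
w1·Bw1 = -1674; w1·w1 = 369; μ ≈ -1674/369 = -4.537

μ ≈ -4.537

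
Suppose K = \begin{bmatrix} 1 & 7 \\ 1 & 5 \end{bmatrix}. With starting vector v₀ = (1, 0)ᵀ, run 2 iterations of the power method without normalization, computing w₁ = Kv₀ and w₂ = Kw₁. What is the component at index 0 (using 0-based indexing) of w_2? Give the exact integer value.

8

w1 = Kv₀ = (1·1 + 7·0; 1·1 + 5·0) = (1, 1)
w2 = Kw1 = (1·1 + 7·1; 1·1 + 5·1) = (8, 6)
The requested component of w2 is 8.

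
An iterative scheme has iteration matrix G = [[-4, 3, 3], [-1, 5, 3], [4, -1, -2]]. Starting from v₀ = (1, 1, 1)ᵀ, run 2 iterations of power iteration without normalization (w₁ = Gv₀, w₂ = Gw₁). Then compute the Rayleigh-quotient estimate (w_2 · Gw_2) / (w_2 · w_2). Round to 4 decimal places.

w1 = Gv₀ = ((-4)·1 + 3·1 + 3·1; (-1)·1 + 5·1 + 3·1; 4·1 + (-1)·1 + (-2)·1) = (2, 7, 1)
w2 = Gw1 = ((-4)·2 + 3·7 + 3·1; (-1)·2 + 5·7 + 3·1; 4·2 + (-1)·7 + (-2)·1) = (16, 36, -1)
Gw2 = (41, 161, 30)
w2·Gw2 = 16·41 + 36·161 + (-1)·30 = 6422; w2·w2 = 16·16 + 36·36 + (-1)·(-1) = 1553
λ ≈ 6422/1553 = 4.1352

4.1352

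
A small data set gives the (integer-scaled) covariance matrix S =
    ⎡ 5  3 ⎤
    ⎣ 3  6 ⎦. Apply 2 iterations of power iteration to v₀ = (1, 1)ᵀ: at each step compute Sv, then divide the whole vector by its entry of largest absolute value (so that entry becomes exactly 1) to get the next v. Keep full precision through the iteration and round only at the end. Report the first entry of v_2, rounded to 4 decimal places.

0.8590

Sv0 = (8.00000, 9.00000); divide by 9.00000 → v1 = (0.88889, 1.00000)
Sv1 = (7.44444, 8.66667); divide by 8.66667 → v2 = (0.85897, 1.00000)
Requested entry of v2: 67/78 = 0.8590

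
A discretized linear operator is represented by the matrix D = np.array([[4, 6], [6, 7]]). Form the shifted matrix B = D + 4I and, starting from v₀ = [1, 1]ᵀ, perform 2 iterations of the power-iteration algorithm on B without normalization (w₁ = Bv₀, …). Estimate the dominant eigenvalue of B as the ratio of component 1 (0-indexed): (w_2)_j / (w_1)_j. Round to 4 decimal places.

B = D + 4I has rows (8, 6); (6, 11)
w1 = Bv₀ = (8·1 + 6·1; 6·1 + 11·1) = (14, 17)
w2 = Bw1 = (8·14 + 6·17; 6·14 + 11·17) = (214, 271)
Ratio: 271/17 = 15.9412

15.9412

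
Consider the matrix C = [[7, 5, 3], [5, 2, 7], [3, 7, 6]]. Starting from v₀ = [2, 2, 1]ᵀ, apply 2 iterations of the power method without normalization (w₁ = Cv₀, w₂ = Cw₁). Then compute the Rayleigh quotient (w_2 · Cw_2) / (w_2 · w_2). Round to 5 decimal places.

w1 = Cv₀ = (27, 21, 26)
w2 = Cw1 = (372, 359, 384)
Cw2 = (5551, 5266, 5933)
w2·Cw2 = 372·5551 + 359·5266 + 384·5933 = 6233738; w2·w2 = 372·372 + 359·359 + 384·384 = 414721
λ ≈ 6233738/414721 = 15.03116

λ ≈ 15.03116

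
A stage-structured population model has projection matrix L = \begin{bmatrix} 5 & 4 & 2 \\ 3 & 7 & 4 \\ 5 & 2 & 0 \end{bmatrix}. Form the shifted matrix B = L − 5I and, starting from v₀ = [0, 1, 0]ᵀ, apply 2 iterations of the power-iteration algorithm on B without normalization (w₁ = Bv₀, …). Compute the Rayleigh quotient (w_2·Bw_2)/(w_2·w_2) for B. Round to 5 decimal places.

B = L − 5I has rows (0, 4, 2); (3, 2, 4); (5, 2, -5)
w1 = Bv₀ = (4, 2, 2)
w2 = Bw1 = (12, 24, 14)
Bw2 = (124, 140, 38)
w2·Bw2 = 5380; w2·w2 = 916; μ ≈ 5380/916 = 5.87336

μ ≈ 5.87336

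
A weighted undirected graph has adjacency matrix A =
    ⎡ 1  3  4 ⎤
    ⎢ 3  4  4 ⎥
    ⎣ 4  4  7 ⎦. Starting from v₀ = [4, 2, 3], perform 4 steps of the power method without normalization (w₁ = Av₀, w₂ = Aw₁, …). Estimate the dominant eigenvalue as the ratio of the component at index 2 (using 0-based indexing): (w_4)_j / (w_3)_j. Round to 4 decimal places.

λ ≈ 12.0323

w1 = Av₀ = (1·4 + 3·2 + 4·3; 3·4 + 4·2 + 4·3; 4·4 + 4·2 + 7·3) = (22, 32, 45)
w2 = Aw1 = (1·22 + 3·32 + 4·45; 3·22 + 4·32 + 4·45; 4·22 + 4·32 + 7·45) = (298, 374, 531)
w3 = Aw2 = (3544, 4514, 6405)
w4 = Aw3 = (42706, 54308, 77067)
Ratio at component: 77067 / 6405 = 12.0323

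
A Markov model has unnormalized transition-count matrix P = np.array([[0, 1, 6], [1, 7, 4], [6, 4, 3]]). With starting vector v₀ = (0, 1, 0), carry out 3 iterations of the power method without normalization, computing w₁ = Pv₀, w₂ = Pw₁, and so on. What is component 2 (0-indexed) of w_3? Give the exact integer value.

588

w1 = Pv₀ = (1, 7, 4)
w2 = Pw1 = (31, 66, 46)
w3 = Pw2 = (342, 677, 588)
The requested component of w3 is 588.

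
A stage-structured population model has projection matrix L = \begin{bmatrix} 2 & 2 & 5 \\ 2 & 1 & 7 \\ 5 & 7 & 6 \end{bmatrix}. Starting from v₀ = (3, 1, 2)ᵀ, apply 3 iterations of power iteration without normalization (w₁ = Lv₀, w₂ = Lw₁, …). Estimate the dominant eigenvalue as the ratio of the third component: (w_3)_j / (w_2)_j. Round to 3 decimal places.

w1 = Lv₀ = (18, 21, 34)
w2 = Lw1 = (248, 295, 441)
w3 = Lw2 = (3291, 3878, 5951)
Ratio at component: 5951 / 441 = 13.494

λ ≈ 13.494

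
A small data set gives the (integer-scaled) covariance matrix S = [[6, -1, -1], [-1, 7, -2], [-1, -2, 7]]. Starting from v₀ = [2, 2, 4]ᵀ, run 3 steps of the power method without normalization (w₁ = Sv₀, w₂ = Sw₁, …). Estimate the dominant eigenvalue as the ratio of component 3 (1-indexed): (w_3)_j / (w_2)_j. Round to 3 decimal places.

w1 = Sv₀ = (6·2 + (-1)·2 + (-1)·4; (-1)·2 + 7·2 + (-2)·4; (-1)·2 + (-2)·2 + 7·4) = (6, 4, 22)
w2 = Sw1 = (6·6 + (-1)·4 + (-1)·22; (-1)·6 + 7·4 + (-2)·22; (-1)·6 + (-2)·4 + 7·22) = (10, -22, 140)
w3 = Sw2 = (-58, -444, 1014)
Ratio at component: 1014 / 140 = 7.243

7.243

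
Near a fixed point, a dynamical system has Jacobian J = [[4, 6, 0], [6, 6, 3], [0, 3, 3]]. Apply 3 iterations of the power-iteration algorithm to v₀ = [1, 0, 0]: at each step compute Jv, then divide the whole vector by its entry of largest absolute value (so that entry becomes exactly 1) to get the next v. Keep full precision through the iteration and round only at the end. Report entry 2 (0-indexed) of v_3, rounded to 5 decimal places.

Jv0 = (4.000000, 6.000000, 0.000000); divide by 6.000000 → v1 = (0.666667, 1.000000, 0.000000)
Jv1 = (8.666667, 10.000000, 3.000000); divide by 10.000000 → v2 = (0.866667, 1.000000, 0.300000)
Jv2 = (9.466667, 12.100000, 3.900000); divide by 12.100000 → v3 = (0.782369, 1.000000, 0.322314)
Requested entry of v3: 234/726 = 0.32231

0.32231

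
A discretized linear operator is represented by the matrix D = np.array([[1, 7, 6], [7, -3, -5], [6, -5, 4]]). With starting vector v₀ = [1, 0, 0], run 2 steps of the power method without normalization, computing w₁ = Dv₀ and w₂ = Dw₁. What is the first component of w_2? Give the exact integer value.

w1 = Dv₀ = (1·1 + 7·0 + 6·0; 7·1 + (-3)·0 + (-5)·0; 6·1 + (-5)·0 + 4·0) = (1, 7, 6)
w2 = Dw1 = (1·1 + 7·7 + 6·6; 7·1 + (-3)·7 + (-5)·6; 6·1 + (-5)·7 + 4·6) = (86, -44, -5)
The requested component of w2 is 86.

86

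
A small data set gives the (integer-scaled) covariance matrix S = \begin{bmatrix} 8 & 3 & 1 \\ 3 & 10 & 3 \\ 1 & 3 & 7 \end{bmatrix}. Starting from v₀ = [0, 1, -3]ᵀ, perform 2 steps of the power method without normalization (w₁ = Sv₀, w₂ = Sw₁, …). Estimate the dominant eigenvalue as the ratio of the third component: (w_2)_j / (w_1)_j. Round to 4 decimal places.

w1 = Sv₀ = (0, 1, -18)
w2 = Sw1 = (-15, -44, -123)
Ratio at component: -123 / -18 = 6.8333

6.8333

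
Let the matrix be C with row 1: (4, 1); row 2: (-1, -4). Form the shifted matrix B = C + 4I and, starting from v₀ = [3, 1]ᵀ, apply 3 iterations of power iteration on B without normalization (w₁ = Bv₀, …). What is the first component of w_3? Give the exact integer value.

B = C + 4I has rows (8, 1); (-1, 0)
w1 = Bv₀ = (25, -3)
w2 = Bw1 = (197, -25)
w3 = Bw2 = (1551, -197)
Requested component of w3: 1551

1551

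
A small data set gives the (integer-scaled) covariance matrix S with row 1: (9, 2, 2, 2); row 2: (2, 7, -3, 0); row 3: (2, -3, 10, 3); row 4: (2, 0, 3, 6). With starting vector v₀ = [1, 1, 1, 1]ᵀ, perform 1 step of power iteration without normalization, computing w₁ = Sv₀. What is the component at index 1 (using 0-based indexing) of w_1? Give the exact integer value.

6

w1 = Sv₀ = (15, 6, 12, 11)
The requested component of w1 is 6.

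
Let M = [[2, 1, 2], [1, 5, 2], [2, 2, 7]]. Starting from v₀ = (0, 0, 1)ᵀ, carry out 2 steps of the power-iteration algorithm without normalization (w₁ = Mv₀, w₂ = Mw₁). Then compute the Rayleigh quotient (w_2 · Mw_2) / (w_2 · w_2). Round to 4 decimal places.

w1 = Mv₀ = (2·0 + 1·0 + 2·1; 1·0 + 5·0 + 2·1; 2·0 + 2·0 + 7·1) = (2, 2, 7)
w2 = Mw1 = (2·2 + 1·2 + 2·7; 1·2 + 5·2 + 2·7; 2·2 + 2·2 + 7·7) = (20, 26, 57)
Mw2 = (180, 264, 491)
w2·Mw2 = 20·180 + 26·264 + 57·491 = 38451; w2·w2 = 20·20 + 26·26 + 57·57 = 4325
λ ≈ 38451/4325 = 8.8904

λ ≈ 8.8904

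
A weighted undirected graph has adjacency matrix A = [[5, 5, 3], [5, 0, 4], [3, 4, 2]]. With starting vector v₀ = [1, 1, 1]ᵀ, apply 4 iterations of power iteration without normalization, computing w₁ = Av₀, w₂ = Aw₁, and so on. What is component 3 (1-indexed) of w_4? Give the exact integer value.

10637

w1 = Av₀ = (13, 9, 9)
w2 = Aw1 = (137, 101, 93)
w3 = Aw2 = (1469, 1057, 1001)
w4 = Aw3 = (15633, 11349, 10637)
The requested component of w4 is 10637.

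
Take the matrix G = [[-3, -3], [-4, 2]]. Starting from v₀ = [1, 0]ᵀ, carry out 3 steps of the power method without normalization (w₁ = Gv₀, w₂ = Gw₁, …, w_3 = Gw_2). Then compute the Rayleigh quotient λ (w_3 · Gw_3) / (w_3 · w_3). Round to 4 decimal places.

w1 = Gv₀ = (-3, -4)
w2 = Gw1 = (21, 4)
w3 = Gw2 = (-75, -76)
Gw3 = (453, 148)
w3·Gw3 = (-75)·453 + (-76)·148 = -45223; w3·w3 = (-75)·(-75) + (-76)·(-76) = 11401
λ ≈ -45223/11401 = -3.9666

-3.9666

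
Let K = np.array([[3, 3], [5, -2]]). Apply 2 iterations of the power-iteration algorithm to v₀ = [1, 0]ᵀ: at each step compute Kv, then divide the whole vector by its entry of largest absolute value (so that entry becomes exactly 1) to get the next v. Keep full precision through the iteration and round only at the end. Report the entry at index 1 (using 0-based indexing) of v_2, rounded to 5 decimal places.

0.20833

Kv0 = (3.000000, 5.000000); divide by 5.000000 → v1 = (0.600000, 1.000000)
Kv1 = (4.800000, 1.000000); divide by 4.800000 → v2 = (1.000000, 0.208333)
Requested entry of v2: 5/24 = 0.20833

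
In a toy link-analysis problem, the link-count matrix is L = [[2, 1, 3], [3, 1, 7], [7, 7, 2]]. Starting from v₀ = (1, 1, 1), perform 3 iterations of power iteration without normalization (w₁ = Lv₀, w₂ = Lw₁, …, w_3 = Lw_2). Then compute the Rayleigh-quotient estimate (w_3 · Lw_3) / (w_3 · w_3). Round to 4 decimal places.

λ ≈ 10.8404

w1 = Lv₀ = (2·1 + 1·1 + 3·1; 3·1 + 1·1 + 7·1; 7·1 + 7·1 + 2·1) = (6, 11, 16)
w2 = Lw1 = (2·6 + 1·11 + 3·16; 3·6 + 1·11 + 7·16; 7·6 + 7·11 + 2·16) = (71, 141, 151)
w3 = Lw2 = (736, 1411, 1786)
Lw3 = (8241, 16121, 18601)
w3·Lw3 = 736·8241 + 1411·16121 + 1786·18601 = 62033493; w3·w3 = 736·736 + 1411·1411 + 1786·1786 = 5722413
λ ≈ 62033493/5722413 = 10.8404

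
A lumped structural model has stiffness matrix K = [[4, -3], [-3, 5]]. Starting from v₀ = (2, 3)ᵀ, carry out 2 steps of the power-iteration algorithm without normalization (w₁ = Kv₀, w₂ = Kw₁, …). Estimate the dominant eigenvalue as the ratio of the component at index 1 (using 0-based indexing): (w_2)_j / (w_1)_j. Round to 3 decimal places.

λ ≈ 5.333

w1 = Kv₀ = (-1, 9)
w2 = Kw1 = (-31, 48)
Ratio at component: 48 / 9 = 5.333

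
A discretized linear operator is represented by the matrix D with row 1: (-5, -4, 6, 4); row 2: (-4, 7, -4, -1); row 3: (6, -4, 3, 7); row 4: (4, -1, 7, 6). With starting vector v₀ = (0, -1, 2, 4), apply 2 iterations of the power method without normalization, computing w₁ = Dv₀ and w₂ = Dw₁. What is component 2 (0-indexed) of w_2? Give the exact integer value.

655

w1 = Dv₀ = (32, -19, 38, 39)
w2 = Dw1 = (300, -452, 655, 647)
The requested component of w2 is 655.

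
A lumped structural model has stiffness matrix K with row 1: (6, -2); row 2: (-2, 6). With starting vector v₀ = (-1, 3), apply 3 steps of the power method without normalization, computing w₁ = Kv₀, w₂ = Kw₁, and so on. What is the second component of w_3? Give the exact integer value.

w1 = Kv₀ = (-12, 20)
w2 = Kw1 = (-112, 144)
w3 = Kw2 = (-960, 1088)
The requested component of w3 is 1088.

1088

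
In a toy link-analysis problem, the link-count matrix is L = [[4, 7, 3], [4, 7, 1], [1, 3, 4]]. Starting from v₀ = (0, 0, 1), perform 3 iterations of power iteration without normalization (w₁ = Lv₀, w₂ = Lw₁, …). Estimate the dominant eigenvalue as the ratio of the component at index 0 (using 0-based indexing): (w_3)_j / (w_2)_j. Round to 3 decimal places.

11.323

w1 = Lv₀ = (3, 1, 4)
w2 = Lw1 = (31, 23, 22)
w3 = Lw2 = (351, 307, 188)
Ratio at component: 351 / 31 = 11.323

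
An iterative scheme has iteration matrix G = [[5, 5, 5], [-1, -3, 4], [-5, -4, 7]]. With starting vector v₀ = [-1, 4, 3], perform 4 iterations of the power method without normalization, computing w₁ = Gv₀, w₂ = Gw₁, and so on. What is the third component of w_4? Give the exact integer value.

w1 = Gv₀ = (30, 1, 10)
w2 = Gw1 = (205, 7, -84)
w3 = Gw2 = (640, -562, -1641)
w4 = Gw3 = (-7815, -5518, -12439)
The requested component of w4 is -12439.

-12439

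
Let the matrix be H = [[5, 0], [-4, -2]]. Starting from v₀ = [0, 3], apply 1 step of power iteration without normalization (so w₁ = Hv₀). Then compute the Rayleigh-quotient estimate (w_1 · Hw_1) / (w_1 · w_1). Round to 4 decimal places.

w1 = Hv₀ = (5·0 + 0·3; (-4)·0 + (-2)·3) = (0, -6)
Hw1 = (0, 12)
w1·Hw1 = 0·0 + (-6)·12 = -72; w1·w1 = 0·0 + (-6)·(-6) = 36
λ ≈ -72/36 = -2.0000

λ ≈ -2.0000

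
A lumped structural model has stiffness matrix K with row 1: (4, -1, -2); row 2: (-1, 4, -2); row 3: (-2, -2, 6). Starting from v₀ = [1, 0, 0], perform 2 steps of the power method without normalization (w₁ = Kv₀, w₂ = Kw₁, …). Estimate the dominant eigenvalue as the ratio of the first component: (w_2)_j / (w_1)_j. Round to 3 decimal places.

5.250

w1 = Kv₀ = (4·1 + (-1)·0 + (-2)·0; (-1)·1 + 4·0 + (-2)·0; (-2)·1 + (-2)·0 + 6·0) = (4, -1, -2)
w2 = Kw1 = (4·4 + (-1)·(-1) + (-2)·(-2); (-1)·4 + 4·(-1) + (-2)·(-2); (-2)·4 + (-2)·(-1) + 6·(-2)) = (21, -4, -18)
Ratio at component: 21 / 4 = 5.250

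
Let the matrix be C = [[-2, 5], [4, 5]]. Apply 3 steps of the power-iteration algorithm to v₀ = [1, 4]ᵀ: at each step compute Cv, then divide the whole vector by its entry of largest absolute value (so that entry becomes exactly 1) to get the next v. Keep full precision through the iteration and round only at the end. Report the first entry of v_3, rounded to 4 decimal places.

Cv0 = (18.00000, 24.00000); divide by 24.00000 → v1 = (0.75000, 1.00000)
Cv1 = (3.50000, 8.00000); divide by 8.00000 → v2 = (0.43750, 1.00000)
Cv2 = (4.12500, 6.75000); divide by 6.75000 → v3 = (0.61111, 1.00000)
Requested entry of v3: 792/1296 = 0.6111

0.6111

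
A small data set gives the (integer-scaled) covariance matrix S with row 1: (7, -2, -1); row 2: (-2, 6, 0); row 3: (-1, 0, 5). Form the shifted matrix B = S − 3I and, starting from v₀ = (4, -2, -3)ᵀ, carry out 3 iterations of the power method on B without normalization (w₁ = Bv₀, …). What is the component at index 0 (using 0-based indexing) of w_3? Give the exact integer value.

739

B = S − 3I has rows (4, -2, -1); (-2, 3, 0); (-1, 0, 2)
w1 = Bv₀ = (4·4 + (-2)·(-2) + (-1)·(-3); (-2)·4 + 3·(-2) + 0·(-3); (-1)·4 + 0·(-2) + 2·(-3)) = (23, -14, -10)
w2 = Bw1 = (4·23 + (-2)·(-14) + (-1)·(-10); (-2)·23 + 3·(-14) + 0·(-10); (-1)·23 + 0·(-14) + 2·(-10)) = (130, -88, -43)
w3 = Bw2 = (739, -524, -216)
Requested component of w3: 739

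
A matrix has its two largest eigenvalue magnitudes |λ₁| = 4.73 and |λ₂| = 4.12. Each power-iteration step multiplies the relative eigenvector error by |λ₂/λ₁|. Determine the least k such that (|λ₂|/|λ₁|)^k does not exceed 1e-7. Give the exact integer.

|λ₂/λ₁| = 4.12/4.73 = 0.87104
Need k ≥ ln(1e-7) / ln(0.87104) = -16.1181 / -0.1381 ≈ 116.737
Smallest integer k satisfying the bound: 117

117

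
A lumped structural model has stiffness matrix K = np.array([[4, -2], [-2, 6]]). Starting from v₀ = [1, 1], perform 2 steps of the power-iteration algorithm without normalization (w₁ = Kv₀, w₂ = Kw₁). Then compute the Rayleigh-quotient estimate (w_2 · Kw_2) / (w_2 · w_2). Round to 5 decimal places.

w1 = Kv₀ = (4·1 + (-2)·1; (-2)·1 + 6·1) = (2, 4)
w2 = Kw1 = (4·2 + (-2)·4; (-2)·2 + 6·4) = (0, 20)
Kw2 = (-40, 120)
w2·Kw2 = 0·(-40) + 20·120 = 2400; w2·w2 = 0·0 + 20·20 = 400
λ ≈ 2400/400 = 6.00000

6.00000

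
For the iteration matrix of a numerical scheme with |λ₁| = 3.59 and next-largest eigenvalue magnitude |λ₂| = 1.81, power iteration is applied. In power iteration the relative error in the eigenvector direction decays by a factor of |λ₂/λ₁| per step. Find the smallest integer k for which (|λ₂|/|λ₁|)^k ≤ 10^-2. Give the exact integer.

|λ₂/λ₁| = 1.81/3.59 = 0.50418
Need k ≥ ln(10^-2) / ln(0.50418) = -4.6052 / -0.6848 ≈ 6.725
Smallest integer k satisfying the bound: 7

7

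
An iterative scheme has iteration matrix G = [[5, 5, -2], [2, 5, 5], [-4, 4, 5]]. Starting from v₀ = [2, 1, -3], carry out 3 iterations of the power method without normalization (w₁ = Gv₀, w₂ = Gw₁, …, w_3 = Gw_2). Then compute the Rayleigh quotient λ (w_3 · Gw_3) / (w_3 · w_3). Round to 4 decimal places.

λ ≈ 9.1659

w1 = Gv₀ = (5·2 + 5·1 + (-2)·(-3); 2·2 + 5·1 + 5·(-3); (-4)·2 + 4·1 + 5·(-3)) = (21, -6, -19)
w2 = Gw1 = (5·21 + 5·(-6) + (-2)·(-19); 2·21 + 5·(-6) + 5·(-19); (-4)·21 + 4·(-6) + 5·(-19)) = (113, -83, -203)
w3 = Gw2 = (556, -1204, -1799)
Gw3 = (358, -13903, -16035)
w3·Gw3 = 556·358 + (-1204)·(-13903) + (-1799)·(-16035) = 45785225; w3·w3 = 556·556 + (-1204)·(-1204) + (-1799)·(-1799) = 4995153
λ ≈ 45785225/4995153 = 9.1659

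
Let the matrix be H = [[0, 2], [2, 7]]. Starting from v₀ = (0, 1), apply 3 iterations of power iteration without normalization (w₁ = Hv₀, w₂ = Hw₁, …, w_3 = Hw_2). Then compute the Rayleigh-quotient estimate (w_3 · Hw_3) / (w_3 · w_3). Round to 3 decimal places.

w1 = Hv₀ = (0·0 + 2·1; 2·0 + 7·1) = (2, 7)
w2 = Hw1 = (0·2 + 2·7; 2·2 + 7·7) = (14, 53)
w3 = Hw2 = (106, 399)
Hw3 = (798, 3005)
w3·Hw3 = 106·798 + 399·3005 = 1283583; w3·w3 = 106·106 + 399·399 = 170437
λ ≈ 1283583/170437 = 7.531

7.531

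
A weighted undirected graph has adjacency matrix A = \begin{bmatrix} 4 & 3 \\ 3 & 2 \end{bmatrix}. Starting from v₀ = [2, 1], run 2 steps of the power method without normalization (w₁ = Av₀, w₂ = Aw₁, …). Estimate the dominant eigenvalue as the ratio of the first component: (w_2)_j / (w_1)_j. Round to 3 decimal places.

w1 = Av₀ = (4·2 + 3·1; 3·2 + 2·1) = (11, 8)
w2 = Aw1 = (4·11 + 3·8; 3·11 + 2·8) = (68, 49)
Ratio at component: 68 / 11 = 6.182

6.182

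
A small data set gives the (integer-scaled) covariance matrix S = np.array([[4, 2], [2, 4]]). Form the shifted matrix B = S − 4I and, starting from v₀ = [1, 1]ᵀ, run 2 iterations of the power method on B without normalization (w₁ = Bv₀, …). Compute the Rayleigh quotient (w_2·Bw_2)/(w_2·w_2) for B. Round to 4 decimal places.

B = S − 4I has rows (0, 2); (2, 0)
w1 = Bv₀ = (0·1 + 2·1; 2·1 + 0·1) = (2, 2)
w2 = Bw1 = (0·2 + 2·2; 2·2 + 0·2) = (4, 4)
Bw2 = (8, 8)
w2·Bw2 = 64; w2·w2 = 32; μ ≈ 64/32 = 2.0000

2.0000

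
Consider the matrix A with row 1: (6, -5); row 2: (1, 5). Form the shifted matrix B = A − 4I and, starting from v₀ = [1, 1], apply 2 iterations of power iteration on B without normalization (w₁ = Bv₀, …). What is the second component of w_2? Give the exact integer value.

-1

B = A − 4I has rows (2, -5); (1, 1)
w1 = Bv₀ = (2·1 + (-5)·1; 1·1 + 1·1) = (-3, 2)
w2 = Bw1 = (2·(-3) + (-5)·2; 1·(-3) + 1·2) = (-16, -1)
Requested component of w2: -1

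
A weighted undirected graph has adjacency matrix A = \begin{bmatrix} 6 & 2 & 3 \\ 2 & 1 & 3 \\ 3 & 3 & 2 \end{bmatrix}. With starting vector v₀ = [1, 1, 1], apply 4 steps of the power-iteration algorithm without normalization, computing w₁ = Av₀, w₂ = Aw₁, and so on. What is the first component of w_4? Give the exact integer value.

w1 = Av₀ = (6·1 + 2·1 + 3·1; 2·1 + 1·1 + 3·1; 3·1 + 3·1 + 2·1) = (11, 6, 8)
w2 = Aw1 = (6·11 + 2·6 + 3·8; 2·11 + 1·6 + 3·8; 3·11 + 3·6 + 2·8) = (102, 52, 67)
w3 = Aw2 = (917, 457, 596)
w4 = Aw3 = (8204, 4079, 5314)
The requested component of w4 is 8204.

8204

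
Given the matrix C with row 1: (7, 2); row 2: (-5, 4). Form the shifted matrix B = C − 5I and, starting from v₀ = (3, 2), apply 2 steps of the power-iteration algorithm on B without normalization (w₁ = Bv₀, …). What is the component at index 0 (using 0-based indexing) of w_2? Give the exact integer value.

-14

B = C − 5I has rows (2, 2); (-5, -1)
w1 = Bv₀ = (10, -17)
w2 = Bw1 = (-14, -33)
Requested component of w2: -14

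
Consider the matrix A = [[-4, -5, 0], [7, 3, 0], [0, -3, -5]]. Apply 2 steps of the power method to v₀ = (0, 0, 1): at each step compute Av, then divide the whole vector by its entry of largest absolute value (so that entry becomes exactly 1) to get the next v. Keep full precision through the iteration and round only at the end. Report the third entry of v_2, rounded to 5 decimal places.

Av0 = (0.000000, 0.000000, -5.000000); divide by -5.000000 → v1 = (0.000000, 0.000000, 1.000000)
Av1 = (0.000000, 0.000000, -5.000000); divide by -5.000000 → v2 = (0.000000, 0.000000, 1.000000)
Requested entry of v2: 25/25 = 1.00000

1.00000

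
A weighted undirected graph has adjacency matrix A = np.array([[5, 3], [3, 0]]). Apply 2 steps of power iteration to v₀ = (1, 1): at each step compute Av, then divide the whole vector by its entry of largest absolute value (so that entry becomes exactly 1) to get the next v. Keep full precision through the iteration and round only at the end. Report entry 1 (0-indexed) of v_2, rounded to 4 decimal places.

Av0 = (8.00000, 3.00000); divide by 8.00000 → v1 = (1.00000, 0.37500)
Av1 = (6.12500, 3.00000); divide by 6.12500 → v2 = (1.00000, 0.48980)
Requested entry of v2: 24/49 = 0.4898

0.4898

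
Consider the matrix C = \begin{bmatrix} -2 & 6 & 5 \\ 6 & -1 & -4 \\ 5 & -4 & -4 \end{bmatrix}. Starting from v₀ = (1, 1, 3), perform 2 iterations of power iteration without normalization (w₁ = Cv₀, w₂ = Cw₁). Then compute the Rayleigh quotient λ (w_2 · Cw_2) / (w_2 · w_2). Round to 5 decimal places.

-12.11390

w1 = Cv₀ = (19, -7, -11)
w2 = Cw1 = (-135, 165, 167)
Cw2 = (2095, -1643, -2003)
w2·Cw2 = (-135)·2095 + 165·(-1643) + 167·(-2003) = -888421; w2·w2 = (-135)·(-135) + 165·165 + 167·167 = 73339
λ ≈ -888421/73339 = -12.11390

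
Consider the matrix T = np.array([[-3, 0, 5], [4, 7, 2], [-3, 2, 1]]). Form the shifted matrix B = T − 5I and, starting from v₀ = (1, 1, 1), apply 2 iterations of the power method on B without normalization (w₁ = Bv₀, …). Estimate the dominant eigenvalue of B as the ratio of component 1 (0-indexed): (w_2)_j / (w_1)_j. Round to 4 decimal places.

B = T − 5I has rows (-8, 0, 5); (4, 2, 2); (-3, 2, -4)
w1 = Bv₀ = ((-8)·1 + 0·1 + 5·1; 4·1 + 2·1 + 2·1; (-3)·1 + 2·1 + (-4)·1) = (-3, 8, -5)
w2 = Bw1 = ((-8)·(-3) + 0·8 + 5·(-5); 4·(-3) + 2·8 + 2·(-5); (-3)·(-3) + 2·8 + (-4)·(-5)) = (-1, -6, 45)
Ratio: -6/8 = -0.7500

-0.7500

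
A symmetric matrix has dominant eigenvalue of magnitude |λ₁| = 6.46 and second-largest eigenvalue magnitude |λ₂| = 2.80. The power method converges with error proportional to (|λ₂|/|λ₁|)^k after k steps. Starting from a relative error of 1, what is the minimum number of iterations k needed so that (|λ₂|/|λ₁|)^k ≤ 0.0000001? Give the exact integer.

|λ₂/λ₁| = 2.80/6.46 = 0.43344
Need k ≥ ln(0.0000001) / ln(0.43344) = -16.1181 / -0.8360 ≈ 19.280
Smallest integer k satisfying the bound: 20

20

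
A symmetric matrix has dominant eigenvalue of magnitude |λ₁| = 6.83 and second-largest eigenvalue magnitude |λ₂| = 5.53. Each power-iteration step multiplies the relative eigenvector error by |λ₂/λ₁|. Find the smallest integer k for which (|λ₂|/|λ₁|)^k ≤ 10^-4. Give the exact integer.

44

|λ₂/λ₁| = 5.53/6.83 = 0.80966
Need k ≥ ln(10^-4) / ln(0.80966) = -9.2103 / -0.2111 ≈ 43.623
Smallest integer k satisfying the bound: 44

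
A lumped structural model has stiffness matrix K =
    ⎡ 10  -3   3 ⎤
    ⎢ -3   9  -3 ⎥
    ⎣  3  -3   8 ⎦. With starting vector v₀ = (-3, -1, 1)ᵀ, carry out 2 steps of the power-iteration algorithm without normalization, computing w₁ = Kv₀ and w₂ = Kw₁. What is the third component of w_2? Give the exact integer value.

w1 = Kv₀ = (-24, -3, 2)
w2 = Kw1 = (-225, 39, -47)
The requested component of w2 is -47.

-47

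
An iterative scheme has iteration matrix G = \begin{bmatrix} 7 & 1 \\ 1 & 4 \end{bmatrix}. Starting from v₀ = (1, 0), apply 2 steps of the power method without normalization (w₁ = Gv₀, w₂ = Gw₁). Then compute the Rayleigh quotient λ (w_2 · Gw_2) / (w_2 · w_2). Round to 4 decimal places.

7.2812

w1 = Gv₀ = (7·1 + 1·0; 1·1 + 4·0) = (7, 1)
w2 = Gw1 = (7·7 + 1·1; 1·7 + 4·1) = (50, 11)
Gw2 = (361, 94)
w2·Gw2 = 50·361 + 11·94 = 19084; w2·w2 = 50·50 + 11·11 = 2621
λ ≈ 19084/2621 = 7.2812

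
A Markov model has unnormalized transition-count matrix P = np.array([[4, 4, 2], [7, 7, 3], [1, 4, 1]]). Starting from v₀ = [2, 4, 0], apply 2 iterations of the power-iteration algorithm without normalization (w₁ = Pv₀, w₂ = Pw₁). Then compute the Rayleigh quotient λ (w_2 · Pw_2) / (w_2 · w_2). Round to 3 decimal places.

12.285

w1 = Pv₀ = (24, 42, 18)
w2 = Pw1 = (300, 516, 210)
Pw2 = (3684, 6342, 2574)
w2·Pw2 = 300·3684 + 516·6342 + 210·2574 = 4918212; w2·w2 = 300·300 + 516·516 + 210·210 = 400356
λ ≈ 4918212/400356 = 12.285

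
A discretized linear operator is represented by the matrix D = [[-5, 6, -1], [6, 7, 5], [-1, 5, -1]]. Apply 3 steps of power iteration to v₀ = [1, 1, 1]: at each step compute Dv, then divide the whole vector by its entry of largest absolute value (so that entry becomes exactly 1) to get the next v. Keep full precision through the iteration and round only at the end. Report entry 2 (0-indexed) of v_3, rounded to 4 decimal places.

0.2500

Dv0 = (0.00000, 18.00000, 3.00000); divide by 18.00000 → v1 = (0.00000, 1.00000, 0.16667)
Dv1 = (5.83333, 7.83333, 4.83333); divide by 7.83333 → v2 = (0.74468, 1.00000, 0.61702)
Dv2 = (1.65957, 14.55319, 3.63830); divide by 14.55319 → v3 = (0.11404, 1.00000, 0.25000)
Requested entry of v3: 513/2052 = 0.2500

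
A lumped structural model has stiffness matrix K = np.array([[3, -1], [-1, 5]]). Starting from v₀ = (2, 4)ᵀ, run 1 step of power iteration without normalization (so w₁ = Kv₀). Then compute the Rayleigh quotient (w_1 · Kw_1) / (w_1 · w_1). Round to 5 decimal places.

4.75610

w1 = Kv₀ = (3·2 + (-1)·4; (-1)·2 + 5·4) = (2, 18)
Kw1 = (-12, 88)
w1·Kw1 = 2·(-12) + 18·88 = 1560; w1·w1 = 2·2 + 18·18 = 328
λ ≈ 1560/328 = 4.75610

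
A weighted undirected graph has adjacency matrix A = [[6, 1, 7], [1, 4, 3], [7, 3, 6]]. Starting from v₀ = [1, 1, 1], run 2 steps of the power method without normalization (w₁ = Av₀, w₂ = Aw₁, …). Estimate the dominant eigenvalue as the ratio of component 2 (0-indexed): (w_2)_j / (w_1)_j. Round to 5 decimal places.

13.62500

w1 = Av₀ = (6·1 + 1·1 + 7·1; 1·1 + 4·1 + 3·1; 7·1 + 3·1 + 6·1) = (14, 8, 16)
w2 = Aw1 = (6·14 + 1·8 + 7·16; 1·14 + 4·8 + 3·16; 7·14 + 3·8 + 6·16) = (204, 94, 218)
Ratio at component: 218 / 16 = 13.62500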